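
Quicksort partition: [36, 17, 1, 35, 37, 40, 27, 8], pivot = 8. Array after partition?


Elements <= 8 go left of pivot.
Result: [1, 8, 36, 35, 37, 40, 27, 17], pivot at index 1


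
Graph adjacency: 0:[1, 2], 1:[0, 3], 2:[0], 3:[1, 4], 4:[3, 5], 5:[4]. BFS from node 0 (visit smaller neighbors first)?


BFS queue: start with [0]
Visit order: [0, 1, 2, 3, 4, 5]


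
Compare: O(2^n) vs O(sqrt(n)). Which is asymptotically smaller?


sublinear grows slower than exponential
O(sqrt(n)) is asymptotically smaller; O(2^n) grows faster


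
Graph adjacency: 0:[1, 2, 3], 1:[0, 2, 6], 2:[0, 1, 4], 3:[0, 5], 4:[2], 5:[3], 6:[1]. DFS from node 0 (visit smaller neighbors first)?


DFS stack-based: start with [0]
Visit order: [0, 1, 2, 4, 6, 3, 5]


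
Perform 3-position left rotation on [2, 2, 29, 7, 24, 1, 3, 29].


Left rotate by 3: [7, 24, 1, 3, 29, 2, 2, 29]


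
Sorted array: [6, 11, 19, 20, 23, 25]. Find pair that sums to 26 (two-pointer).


Two pointers: lo=0, hi=5
Found pair: (6, 20) summing to 26


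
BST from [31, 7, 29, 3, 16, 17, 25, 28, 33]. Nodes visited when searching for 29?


BST root = 31
Search for 29: compare at each node
Path: [31, 7, 29]


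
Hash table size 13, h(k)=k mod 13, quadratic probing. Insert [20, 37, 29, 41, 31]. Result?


Insertions: 20->slot 7; 37->slot 11; 29->slot 3; 41->slot 2; 31->slot 5
Table: [None, None, 41, 29, None, 31, None, 20, None, None, None, 37, None]


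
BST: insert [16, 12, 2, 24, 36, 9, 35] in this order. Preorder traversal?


Root = 16; build tree by BST insertion.
Preorder traversal: [16, 12, 2, 9, 24, 36, 35]


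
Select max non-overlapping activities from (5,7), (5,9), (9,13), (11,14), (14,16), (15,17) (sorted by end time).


Greedy: pick earliest-ending, then skip overlaps.
Selected (3 activities): [(5, 7), (9, 13), (14, 16)]


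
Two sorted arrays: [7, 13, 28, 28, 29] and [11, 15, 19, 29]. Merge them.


Compare heads, take smaller each step.
Merged: [7, 11, 13, 15, 19, 28, 28, 29, 29]


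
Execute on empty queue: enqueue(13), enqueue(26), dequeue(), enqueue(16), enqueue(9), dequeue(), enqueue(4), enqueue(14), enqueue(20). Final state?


enqueue(13) -> [13]
enqueue(26) -> [13, 26]
dequeue() returns 13 -> [26]
enqueue(16) -> [26, 16]
enqueue(9) -> [26, 16, 9]
dequeue() returns 26 -> [16, 9]
enqueue(4) -> [16, 9, 4]
enqueue(14) -> [16, 9, 4, 14]
enqueue(20) -> [16, 9, 4, 14, 20]
Final queue (front to back): [16, 9, 4, 14, 20]


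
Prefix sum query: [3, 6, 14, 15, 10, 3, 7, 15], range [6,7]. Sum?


Prefix sums: [0, 3, 9, 23, 38, 48, 51, 58, 73]
Sum[6..7] = prefix[8] - prefix[6] = 73 - 51 = 22


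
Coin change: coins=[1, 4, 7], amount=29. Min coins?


dp[0]=0; dp[i]=1+min(dp[i-c] for c in coins)
...dp[24]=6, dp[25]=4, dp[26]=5, dp[27]=6, dp[28]=4, dp[29]=5
Minimum coins for 29 = 5


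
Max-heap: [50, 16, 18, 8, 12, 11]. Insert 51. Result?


Append 51: [50, 16, 18, 8, 12, 11, 51]
Bubble up: swap idx 6(51) with idx 2(18); swap idx 2(51) with idx 0(50)
Result: [51, 16, 50, 8, 12, 11, 18]


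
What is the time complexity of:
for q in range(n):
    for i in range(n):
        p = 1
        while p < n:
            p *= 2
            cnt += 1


Per nesting level: O(n) * O(n) * O(log n) = O(n^2 log n)
Complexity: O(n^2 log n)


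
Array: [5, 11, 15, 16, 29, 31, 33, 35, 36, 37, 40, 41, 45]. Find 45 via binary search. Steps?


Search for 45:
[0,12] mid=6 arr[6]=33
[7,12] mid=9 arr[9]=37
[10,12] mid=11 arr[11]=41
[12,12] mid=12 arr[12]=45
Total: 4 comparisons


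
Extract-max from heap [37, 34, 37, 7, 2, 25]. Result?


Max = 37
Replace root with last, heapify down
Resulting heap: [37, 34, 25, 7, 2]


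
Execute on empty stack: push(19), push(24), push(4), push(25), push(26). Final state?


push(19) -> [19]
push(24) -> [19, 24]
push(4) -> [19, 24, 4]
push(25) -> [19, 24, 4, 25]
push(26) -> [19, 24, 4, 25, 26]
Final stack (bottom to top): [19, 24, 4, 25, 26]


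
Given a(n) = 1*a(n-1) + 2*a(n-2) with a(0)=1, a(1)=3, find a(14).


Build bottom-up:
...a(12)=5461, a(13)=10923, a(14)=1*10923+2*5461=21845


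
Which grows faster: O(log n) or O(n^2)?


logarithmic grows slower than quadratic
O(log n) is asymptotically smaller; O(n^2) grows faster


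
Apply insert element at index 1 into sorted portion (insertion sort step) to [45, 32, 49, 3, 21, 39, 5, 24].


After one pass: [32, 45, 49, 3, 21, 39, 5, 24]


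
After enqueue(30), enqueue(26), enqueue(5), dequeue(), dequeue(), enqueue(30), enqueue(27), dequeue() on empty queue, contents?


enqueue(30) -> [30]
enqueue(26) -> [30, 26]
enqueue(5) -> [30, 26, 5]
dequeue() returns 30 -> [26, 5]
dequeue() returns 26 -> [5]
enqueue(30) -> [5, 30]
enqueue(27) -> [5, 30, 27]
dequeue() returns 5 -> [30, 27]
Final queue (front to back): [30, 27]


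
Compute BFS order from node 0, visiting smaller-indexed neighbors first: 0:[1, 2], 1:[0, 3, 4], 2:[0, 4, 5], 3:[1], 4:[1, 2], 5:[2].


BFS queue: start with [0]
Visit order: [0, 1, 2, 3, 4, 5]


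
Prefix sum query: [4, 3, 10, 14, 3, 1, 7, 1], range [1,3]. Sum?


Prefix sums: [0, 4, 7, 17, 31, 34, 35, 42, 43]
Sum[1..3] = prefix[4] - prefix[1] = 31 - 4 = 27


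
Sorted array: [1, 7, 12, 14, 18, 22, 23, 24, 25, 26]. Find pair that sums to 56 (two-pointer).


Two pointers: lo=0, hi=9
No pair sums to 56


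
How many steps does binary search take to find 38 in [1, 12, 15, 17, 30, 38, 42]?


Search for 38:
[0,6] mid=3 arr[3]=17
[4,6] mid=5 arr[5]=38
Total: 2 comparisons


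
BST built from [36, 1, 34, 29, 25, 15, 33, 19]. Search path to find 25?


BST root = 36
Search for 25: compare at each node
Path: [36, 1, 34, 29, 25]


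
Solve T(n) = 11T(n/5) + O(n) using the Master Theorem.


a=11, b=5, c=1. log_5(11)=1.490 > c=1. Case 1: O(n^log_b(a)) = O(n^1.490)
Complexity: O(n^1.490)


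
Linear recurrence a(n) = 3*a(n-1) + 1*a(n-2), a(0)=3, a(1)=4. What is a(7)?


Build bottom-up:
...a(5)=535, a(6)=1767, a(7)=3*1767+1*535=5836


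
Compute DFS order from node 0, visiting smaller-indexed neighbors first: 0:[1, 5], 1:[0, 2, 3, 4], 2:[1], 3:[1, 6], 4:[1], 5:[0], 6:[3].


DFS stack-based: start with [0]
Visit order: [0, 1, 2, 3, 6, 4, 5]


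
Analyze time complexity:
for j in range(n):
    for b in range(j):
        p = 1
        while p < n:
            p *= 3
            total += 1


Per nesting level: O(n) * O(n) [triangular over j] * O(log n) = O(n^2 log n)
Complexity: O(n^2 log n)


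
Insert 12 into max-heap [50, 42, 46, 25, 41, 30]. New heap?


Append 12: [50, 42, 46, 25, 41, 30, 12]
Bubble up: no swaps needed
Result: [50, 42, 46, 25, 41, 30, 12]


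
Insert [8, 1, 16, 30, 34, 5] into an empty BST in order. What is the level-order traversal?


Root = 8; build tree by BST insertion.
Level-Order traversal: [8, 1, 16, 5, 30, 34]


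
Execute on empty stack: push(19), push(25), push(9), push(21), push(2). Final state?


push(19) -> [19]
push(25) -> [19, 25]
push(9) -> [19, 25, 9]
push(21) -> [19, 25, 9, 21]
push(2) -> [19, 25, 9, 21, 2]
Final stack (bottom to top): [19, 25, 9, 21, 2]


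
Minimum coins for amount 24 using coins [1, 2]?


dp[0]=0; dp[i]=1+min(dp[i-c] for c in coins)
...dp[19]=10, dp[20]=10, dp[21]=11, dp[22]=11, dp[23]=12, dp[24]=12
Minimum coins for 24 = 12


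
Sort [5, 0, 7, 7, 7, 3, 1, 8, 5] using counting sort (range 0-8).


Count array: [1, 1, 0, 1, 0, 2, 0, 3, 1]
Reconstruct: [0, 1, 3, 5, 5, 7, 7, 7, 8]


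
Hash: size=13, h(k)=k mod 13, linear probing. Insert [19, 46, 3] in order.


Insertions: 19->slot 6; 46->slot 7; 3->slot 3
Table: [None, None, None, 3, None, None, 19, 46, None, None, None, None, None]


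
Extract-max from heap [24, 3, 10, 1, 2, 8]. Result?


Max = 24
Replace root with last, heapify down
Resulting heap: [10, 3, 8, 1, 2]


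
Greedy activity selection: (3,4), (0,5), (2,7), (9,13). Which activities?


Greedy: pick earliest-ending, then skip overlaps.
Selected (2 activities): [(3, 4), (9, 13)]


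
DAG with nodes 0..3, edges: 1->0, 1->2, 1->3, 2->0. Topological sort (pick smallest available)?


Kahn's algorithm, process smallest node first
Order: [1, 2, 0, 3]


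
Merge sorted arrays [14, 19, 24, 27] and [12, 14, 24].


Compare heads, take smaller each step.
Merged: [12, 14, 14, 19, 24, 24, 27]


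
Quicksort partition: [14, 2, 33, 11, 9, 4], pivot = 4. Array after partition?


Elements <= 4 go left of pivot.
Result: [2, 4, 33, 11, 9, 14], pivot at index 1


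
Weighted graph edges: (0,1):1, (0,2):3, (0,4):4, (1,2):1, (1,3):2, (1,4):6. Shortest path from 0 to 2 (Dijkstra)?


Dijkstra from 0:
Distances: {0: 0, 1: 1, 2: 2, 3: 3, 4: 4}
Shortest distance to 2 = 2, path = [0, 1, 2]


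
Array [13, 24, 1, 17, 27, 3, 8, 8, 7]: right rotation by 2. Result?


Right rotate by 2: [8, 7, 13, 24, 1, 17, 27, 3, 8]


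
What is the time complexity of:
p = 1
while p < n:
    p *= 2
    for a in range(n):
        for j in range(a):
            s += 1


Per nesting level: O(log n) * O(n) * O(n) [triangular over a] = O(n^2 log n)
Complexity: O(n^2 log n)


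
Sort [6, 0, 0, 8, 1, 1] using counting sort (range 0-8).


Count array: [2, 2, 0, 0, 0, 0, 1, 0, 1]
Reconstruct: [0, 0, 1, 1, 6, 8]


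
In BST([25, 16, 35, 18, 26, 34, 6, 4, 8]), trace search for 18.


BST root = 25
Search for 18: compare at each node
Path: [25, 16, 18]


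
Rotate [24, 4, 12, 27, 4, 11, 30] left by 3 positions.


Left rotate by 3: [27, 4, 11, 30, 24, 4, 12]


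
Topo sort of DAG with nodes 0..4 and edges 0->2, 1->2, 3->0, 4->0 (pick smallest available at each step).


Kahn's algorithm, process smallest node first
Order: [1, 3, 4, 0, 2]


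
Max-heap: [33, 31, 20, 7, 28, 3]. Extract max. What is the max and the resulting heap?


Max = 33
Replace root with last, heapify down
Resulting heap: [31, 28, 20, 7, 3]


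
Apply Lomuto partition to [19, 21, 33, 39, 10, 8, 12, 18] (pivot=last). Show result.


Elements <= 18 go left of pivot.
Result: [10, 8, 12, 18, 19, 21, 33, 39], pivot at index 3


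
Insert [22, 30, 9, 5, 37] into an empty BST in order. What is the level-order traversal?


Root = 22; build tree by BST insertion.
Level-Order traversal: [22, 9, 30, 5, 37]


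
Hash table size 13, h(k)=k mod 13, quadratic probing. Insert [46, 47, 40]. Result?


Insertions: 46->slot 7; 47->slot 8; 40->slot 1
Table: [None, 40, None, None, None, None, None, 46, 47, None, None, None, None]


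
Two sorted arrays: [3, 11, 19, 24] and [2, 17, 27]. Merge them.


Compare heads, take smaller each step.
Merged: [2, 3, 11, 17, 19, 24, 27]


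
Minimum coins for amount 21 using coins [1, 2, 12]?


dp[0]=0; dp[i]=1+min(dp[i-c] for c in coins)
...dp[16]=3, dp[17]=4, dp[18]=4, dp[19]=5, dp[20]=5, dp[21]=6
Minimum coins for 21 = 6


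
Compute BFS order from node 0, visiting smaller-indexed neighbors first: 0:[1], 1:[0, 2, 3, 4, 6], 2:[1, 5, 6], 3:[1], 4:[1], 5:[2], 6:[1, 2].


BFS queue: start with [0]
Visit order: [0, 1, 2, 3, 4, 6, 5]


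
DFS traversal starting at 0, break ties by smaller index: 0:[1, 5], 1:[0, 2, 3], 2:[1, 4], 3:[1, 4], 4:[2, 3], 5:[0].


DFS stack-based: start with [0]
Visit order: [0, 1, 2, 4, 3, 5]


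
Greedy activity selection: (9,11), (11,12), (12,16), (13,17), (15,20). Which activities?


Greedy: pick earliest-ending, then skip overlaps.
Selected (3 activities): [(9, 11), (11, 12), (12, 16)]


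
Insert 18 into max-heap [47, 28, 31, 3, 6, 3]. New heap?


Append 18: [47, 28, 31, 3, 6, 3, 18]
Bubble up: no swaps needed
Result: [47, 28, 31, 3, 6, 3, 18]


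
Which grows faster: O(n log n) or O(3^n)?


linearithmic grows slower than exponential (base 3)
O(n log n) is asymptotically smaller; O(3^n) grows faster


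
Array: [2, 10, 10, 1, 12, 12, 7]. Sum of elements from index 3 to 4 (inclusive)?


Prefix sums: [0, 2, 12, 22, 23, 35, 47, 54]
Sum[3..4] = prefix[5] - prefix[3] = 35 - 22 = 13


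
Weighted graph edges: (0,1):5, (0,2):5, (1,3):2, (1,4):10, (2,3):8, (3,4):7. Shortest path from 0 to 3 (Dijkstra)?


Dijkstra from 0:
Distances: {0: 0, 1: 5, 2: 5, 3: 7, 4: 14}
Shortest distance to 3 = 7, path = [0, 1, 3]


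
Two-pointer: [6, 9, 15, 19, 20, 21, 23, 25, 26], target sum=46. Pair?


Two pointers: lo=0, hi=8
Found pair: (20, 26) summing to 46


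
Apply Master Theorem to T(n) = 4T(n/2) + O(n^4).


a=4, b=2, c=4. log_2(4)=2 < c=4. Case 3: O(n^c) = O(n^4)
Complexity: O(n^4)


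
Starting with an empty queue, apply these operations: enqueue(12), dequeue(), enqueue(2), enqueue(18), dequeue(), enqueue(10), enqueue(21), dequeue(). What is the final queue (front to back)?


enqueue(12) -> [12]
dequeue() returns 12 -> []
enqueue(2) -> [2]
enqueue(18) -> [2, 18]
dequeue() returns 2 -> [18]
enqueue(10) -> [18, 10]
enqueue(21) -> [18, 10, 21]
dequeue() returns 18 -> [10, 21]
Final queue (front to back): [10, 21]


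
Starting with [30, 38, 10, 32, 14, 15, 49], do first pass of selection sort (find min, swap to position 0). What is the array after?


After one pass: [10, 38, 30, 32, 14, 15, 49]


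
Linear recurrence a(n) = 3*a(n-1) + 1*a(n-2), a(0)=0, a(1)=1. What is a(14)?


Build bottom-up:
...a(12)=467280, a(13)=1543321, a(14)=3*1543321+1*467280=5097243


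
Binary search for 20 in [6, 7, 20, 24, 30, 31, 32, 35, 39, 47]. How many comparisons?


Search for 20:
[0,9] mid=4 arr[4]=30
[0,3] mid=1 arr[1]=7
[2,3] mid=2 arr[2]=20
Total: 3 comparisons


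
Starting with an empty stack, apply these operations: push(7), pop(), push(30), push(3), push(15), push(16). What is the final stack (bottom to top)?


push(7) -> [7]
pop() returns 7 -> []
push(30) -> [30]
push(3) -> [30, 3]
push(15) -> [30, 3, 15]
push(16) -> [30, 3, 15, 16]
Final stack (bottom to top): [30, 3, 15, 16]


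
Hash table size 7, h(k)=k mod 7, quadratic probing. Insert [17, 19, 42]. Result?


Insertions: 17->slot 3; 19->slot 5; 42->slot 0
Table: [42, None, None, 17, None, 19, None]


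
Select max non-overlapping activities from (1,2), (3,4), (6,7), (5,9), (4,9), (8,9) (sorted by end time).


Greedy: pick earliest-ending, then skip overlaps.
Selected (4 activities): [(1, 2), (3, 4), (6, 7), (8, 9)]


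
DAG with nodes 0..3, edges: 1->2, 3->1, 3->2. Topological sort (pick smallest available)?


Kahn's algorithm, process smallest node first
Order: [0, 3, 1, 2]


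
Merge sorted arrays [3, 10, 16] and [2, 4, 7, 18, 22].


Compare heads, take smaller each step.
Merged: [2, 3, 4, 7, 10, 16, 18, 22]


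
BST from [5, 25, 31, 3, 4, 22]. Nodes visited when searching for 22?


BST root = 5
Search for 22: compare at each node
Path: [5, 25, 22]


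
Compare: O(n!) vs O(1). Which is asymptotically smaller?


constant grows slower than factorial
O(1) is asymptotically smaller; O(n!) grows faster


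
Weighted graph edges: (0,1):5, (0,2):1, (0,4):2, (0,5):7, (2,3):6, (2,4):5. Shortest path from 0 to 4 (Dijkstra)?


Dijkstra from 0:
Distances: {0: 0, 1: 5, 2: 1, 3: 7, 4: 2, 5: 7}
Shortest distance to 4 = 2, path = [0, 4]


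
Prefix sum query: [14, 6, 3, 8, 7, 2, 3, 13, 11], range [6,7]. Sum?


Prefix sums: [0, 14, 20, 23, 31, 38, 40, 43, 56, 67]
Sum[6..7] = prefix[8] - prefix[6] = 56 - 40 = 16


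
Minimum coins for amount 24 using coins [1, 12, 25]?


dp[0]=0; dp[i]=1+min(dp[i-c] for c in coins)
...dp[19]=8, dp[20]=9, dp[21]=10, dp[22]=11, dp[23]=12, dp[24]=2
Minimum coins for 24 = 2


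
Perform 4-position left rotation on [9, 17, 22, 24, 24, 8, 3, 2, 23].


Left rotate by 4: [24, 8, 3, 2, 23, 9, 17, 22, 24]


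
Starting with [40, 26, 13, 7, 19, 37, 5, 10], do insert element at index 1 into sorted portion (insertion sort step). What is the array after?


After one pass: [26, 40, 13, 7, 19, 37, 5, 10]


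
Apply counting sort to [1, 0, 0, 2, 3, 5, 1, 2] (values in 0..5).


Count array: [2, 2, 2, 1, 0, 1]
Reconstruct: [0, 0, 1, 1, 2, 2, 3, 5]


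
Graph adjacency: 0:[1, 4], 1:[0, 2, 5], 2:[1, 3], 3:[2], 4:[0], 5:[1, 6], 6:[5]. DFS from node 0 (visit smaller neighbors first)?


DFS stack-based: start with [0]
Visit order: [0, 1, 2, 3, 5, 6, 4]


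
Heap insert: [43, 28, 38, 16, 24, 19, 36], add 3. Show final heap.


Append 3: [43, 28, 38, 16, 24, 19, 36, 3]
Bubble up: no swaps needed
Result: [43, 28, 38, 16, 24, 19, 36, 3]


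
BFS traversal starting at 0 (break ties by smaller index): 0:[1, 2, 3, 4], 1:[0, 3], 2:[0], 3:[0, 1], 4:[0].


BFS queue: start with [0]
Visit order: [0, 1, 2, 3, 4]


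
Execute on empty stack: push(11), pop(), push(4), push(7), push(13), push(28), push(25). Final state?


push(11) -> [11]
pop() returns 11 -> []
push(4) -> [4]
push(7) -> [4, 7]
push(13) -> [4, 7, 13]
push(28) -> [4, 7, 13, 28]
push(25) -> [4, 7, 13, 28, 25]
Final stack (bottom to top): [4, 7, 13, 28, 25]


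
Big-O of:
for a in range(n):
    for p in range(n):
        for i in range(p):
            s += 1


Per nesting level: O(n) * O(n) * O(n) [triangular over p] = O(n^3)
Complexity: O(n^3)


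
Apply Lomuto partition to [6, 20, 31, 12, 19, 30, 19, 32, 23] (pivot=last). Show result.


Elements <= 23 go left of pivot.
Result: [6, 20, 12, 19, 19, 23, 31, 32, 30], pivot at index 5


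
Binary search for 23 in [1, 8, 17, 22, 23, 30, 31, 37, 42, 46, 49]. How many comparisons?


Search for 23:
[0,10] mid=5 arr[5]=30
[0,4] mid=2 arr[2]=17
[3,4] mid=3 arr[3]=22
[4,4] mid=4 arr[4]=23
Total: 4 comparisons


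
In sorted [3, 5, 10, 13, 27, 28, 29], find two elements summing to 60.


Two pointers: lo=0, hi=6
No pair sums to 60


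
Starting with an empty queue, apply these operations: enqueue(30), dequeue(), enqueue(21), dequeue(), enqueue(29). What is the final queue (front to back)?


enqueue(30) -> [30]
dequeue() returns 30 -> []
enqueue(21) -> [21]
dequeue() returns 21 -> []
enqueue(29) -> [29]
Final queue (front to back): [29]


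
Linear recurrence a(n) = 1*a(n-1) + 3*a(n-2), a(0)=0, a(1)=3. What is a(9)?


Build bottom-up:
...a(7)=291, a(8)=651, a(9)=1*651+3*291=1524


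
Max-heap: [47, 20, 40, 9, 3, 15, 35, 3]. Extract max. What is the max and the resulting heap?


Max = 47
Replace root with last, heapify down
Resulting heap: [40, 20, 35, 9, 3, 15, 3]


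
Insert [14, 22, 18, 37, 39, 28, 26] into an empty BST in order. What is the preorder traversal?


Root = 14; build tree by BST insertion.
Preorder traversal: [14, 22, 18, 37, 28, 26, 39]


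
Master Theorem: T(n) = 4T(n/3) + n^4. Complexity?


a=4, b=3, c=4. log_3(4)=1.262 < c=4. Case 3: O(n^c) = O(n^4)
Complexity: O(n^4)


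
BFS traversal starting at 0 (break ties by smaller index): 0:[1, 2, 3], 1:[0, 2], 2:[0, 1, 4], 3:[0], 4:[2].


BFS queue: start with [0]
Visit order: [0, 1, 2, 3, 4]


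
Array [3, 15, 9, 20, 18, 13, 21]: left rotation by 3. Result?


Left rotate by 3: [20, 18, 13, 21, 3, 15, 9]


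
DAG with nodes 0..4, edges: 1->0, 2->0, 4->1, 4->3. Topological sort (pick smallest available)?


Kahn's algorithm, process smallest node first
Order: [2, 4, 1, 0, 3]


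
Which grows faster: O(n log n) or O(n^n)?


linearithmic grows slower than n^n
O(n log n) is asymptotically smaller; O(n^n) grows faster


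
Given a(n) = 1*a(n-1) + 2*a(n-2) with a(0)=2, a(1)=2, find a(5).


Build bottom-up:
...a(3)=10, a(4)=22, a(5)=1*22+2*10=42


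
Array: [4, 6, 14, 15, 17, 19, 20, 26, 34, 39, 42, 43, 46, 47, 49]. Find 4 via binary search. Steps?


Search for 4:
[0,14] mid=7 arr[7]=26
[0,6] mid=3 arr[3]=15
[0,2] mid=1 arr[1]=6
[0,0] mid=0 arr[0]=4
Total: 4 comparisons


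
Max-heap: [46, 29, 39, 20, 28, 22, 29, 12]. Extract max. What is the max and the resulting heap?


Max = 46
Replace root with last, heapify down
Resulting heap: [39, 29, 29, 20, 28, 22, 12]


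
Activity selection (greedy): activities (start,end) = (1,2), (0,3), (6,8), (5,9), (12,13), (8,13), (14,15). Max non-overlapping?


Greedy: pick earliest-ending, then skip overlaps.
Selected (4 activities): [(1, 2), (6, 8), (12, 13), (14, 15)]


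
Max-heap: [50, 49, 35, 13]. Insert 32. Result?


Append 32: [50, 49, 35, 13, 32]
Bubble up: no swaps needed
Result: [50, 49, 35, 13, 32]


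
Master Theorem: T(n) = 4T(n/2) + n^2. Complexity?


a=4, b=2, c=2. log_2(4)=2 = c=2. Case 2: O(n^c log n) = O(n^2 log n)
Complexity: O(n^2 log n)


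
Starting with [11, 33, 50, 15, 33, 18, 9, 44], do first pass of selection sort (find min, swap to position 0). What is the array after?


After one pass: [9, 33, 50, 15, 33, 18, 11, 44]


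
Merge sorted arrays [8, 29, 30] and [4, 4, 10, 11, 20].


Compare heads, take smaller each step.
Merged: [4, 4, 8, 10, 11, 20, 29, 30]


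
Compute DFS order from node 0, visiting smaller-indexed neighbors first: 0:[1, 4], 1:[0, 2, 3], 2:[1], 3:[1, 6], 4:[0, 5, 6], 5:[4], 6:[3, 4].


DFS stack-based: start with [0]
Visit order: [0, 1, 2, 3, 6, 4, 5]


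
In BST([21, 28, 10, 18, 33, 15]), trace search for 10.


BST root = 21
Search for 10: compare at each node
Path: [21, 10]


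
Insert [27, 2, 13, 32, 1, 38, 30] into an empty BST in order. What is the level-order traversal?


Root = 27; build tree by BST insertion.
Level-Order traversal: [27, 2, 32, 1, 13, 30, 38]


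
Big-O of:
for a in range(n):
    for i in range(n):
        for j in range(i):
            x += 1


Per nesting level: O(n) * O(n) * O(n) [triangular over i] = O(n^3)
Complexity: O(n^3)


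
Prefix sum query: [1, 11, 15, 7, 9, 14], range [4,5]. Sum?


Prefix sums: [0, 1, 12, 27, 34, 43, 57]
Sum[4..5] = prefix[6] - prefix[4] = 57 - 34 = 23


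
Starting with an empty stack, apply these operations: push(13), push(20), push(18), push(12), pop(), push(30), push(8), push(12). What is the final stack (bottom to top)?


push(13) -> [13]
push(20) -> [13, 20]
push(18) -> [13, 20, 18]
push(12) -> [13, 20, 18, 12]
pop() returns 12 -> [13, 20, 18]
push(30) -> [13, 20, 18, 30]
push(8) -> [13, 20, 18, 30, 8]
push(12) -> [13, 20, 18, 30, 8, 12]
Final stack (bottom to top): [13, 20, 18, 30, 8, 12]


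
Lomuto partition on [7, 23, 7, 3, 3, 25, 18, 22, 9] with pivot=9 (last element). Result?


Elements <= 9 go left of pivot.
Result: [7, 7, 3, 3, 9, 25, 18, 22, 23], pivot at index 4


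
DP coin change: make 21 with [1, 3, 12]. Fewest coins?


dp[0]=0; dp[i]=1+min(dp[i-c] for c in coins)
...dp[16]=3, dp[17]=4, dp[18]=3, dp[19]=4, dp[20]=5, dp[21]=4
Minimum coins for 21 = 4


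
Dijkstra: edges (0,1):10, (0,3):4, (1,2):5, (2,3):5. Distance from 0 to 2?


Dijkstra from 0:
Distances: {0: 0, 1: 10, 2: 9, 3: 4}
Shortest distance to 2 = 9, path = [0, 3, 2]


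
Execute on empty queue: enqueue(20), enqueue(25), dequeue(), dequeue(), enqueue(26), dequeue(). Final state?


enqueue(20) -> [20]
enqueue(25) -> [20, 25]
dequeue() returns 20 -> [25]
dequeue() returns 25 -> []
enqueue(26) -> [26]
dequeue() returns 26 -> []
Final queue (front to back): []


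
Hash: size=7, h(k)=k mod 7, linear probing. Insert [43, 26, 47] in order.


Insertions: 43->slot 1; 26->slot 5; 47->slot 6
Table: [None, 43, None, None, None, 26, 47]


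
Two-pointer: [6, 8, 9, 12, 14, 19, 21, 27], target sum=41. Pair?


Two pointers: lo=0, hi=7
Found pair: (14, 27) summing to 41


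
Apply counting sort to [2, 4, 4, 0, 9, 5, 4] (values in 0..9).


Count array: [1, 0, 1, 0, 3, 1, 0, 0, 0, 1]
Reconstruct: [0, 2, 4, 4, 4, 5, 9]


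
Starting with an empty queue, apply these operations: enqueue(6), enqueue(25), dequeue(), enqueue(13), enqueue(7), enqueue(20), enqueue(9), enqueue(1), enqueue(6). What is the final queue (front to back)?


enqueue(6) -> [6]
enqueue(25) -> [6, 25]
dequeue() returns 6 -> [25]
enqueue(13) -> [25, 13]
enqueue(7) -> [25, 13, 7]
enqueue(20) -> [25, 13, 7, 20]
enqueue(9) -> [25, 13, 7, 20, 9]
enqueue(1) -> [25, 13, 7, 20, 9, 1]
enqueue(6) -> [25, 13, 7, 20, 9, 1, 6]
Final queue (front to back): [25, 13, 7, 20, 9, 1, 6]


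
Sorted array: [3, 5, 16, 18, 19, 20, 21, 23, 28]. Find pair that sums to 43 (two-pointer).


Two pointers: lo=0, hi=8
Found pair: (20, 23) summing to 43


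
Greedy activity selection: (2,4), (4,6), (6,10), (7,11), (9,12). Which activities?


Greedy: pick earliest-ending, then skip overlaps.
Selected (3 activities): [(2, 4), (4, 6), (6, 10)]


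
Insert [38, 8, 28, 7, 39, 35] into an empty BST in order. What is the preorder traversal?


Root = 38; build tree by BST insertion.
Preorder traversal: [38, 8, 7, 28, 35, 39]


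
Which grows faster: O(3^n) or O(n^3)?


cubic grows slower than exponential (base 3)
O(n^3) is asymptotically smaller; O(3^n) grows faster


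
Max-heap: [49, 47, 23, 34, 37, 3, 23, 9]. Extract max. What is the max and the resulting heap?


Max = 49
Replace root with last, heapify down
Resulting heap: [47, 37, 23, 34, 9, 3, 23]


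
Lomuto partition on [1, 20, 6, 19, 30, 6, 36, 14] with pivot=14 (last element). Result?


Elements <= 14 go left of pivot.
Result: [1, 6, 6, 14, 30, 20, 36, 19], pivot at index 3


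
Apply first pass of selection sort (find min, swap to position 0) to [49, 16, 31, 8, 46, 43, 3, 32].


After one pass: [3, 16, 31, 8, 46, 43, 49, 32]


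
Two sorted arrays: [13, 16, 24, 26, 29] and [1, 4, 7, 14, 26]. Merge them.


Compare heads, take smaller each step.
Merged: [1, 4, 7, 13, 14, 16, 24, 26, 26, 29]


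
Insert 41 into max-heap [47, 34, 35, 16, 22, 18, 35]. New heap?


Append 41: [47, 34, 35, 16, 22, 18, 35, 41]
Bubble up: swap idx 7(41) with idx 3(16); swap idx 3(41) with idx 1(34)
Result: [47, 41, 35, 34, 22, 18, 35, 16]


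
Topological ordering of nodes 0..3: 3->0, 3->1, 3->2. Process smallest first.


Kahn's algorithm, process smallest node first
Order: [3, 0, 1, 2]


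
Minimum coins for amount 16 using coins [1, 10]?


dp[0]=0; dp[i]=1+min(dp[i-c] for c in coins)
...dp[11]=2, dp[12]=3, dp[13]=4, dp[14]=5, dp[15]=6, dp[16]=7
Minimum coins for 16 = 7


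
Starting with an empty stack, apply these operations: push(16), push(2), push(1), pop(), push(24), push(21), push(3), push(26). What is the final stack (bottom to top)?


push(16) -> [16]
push(2) -> [16, 2]
push(1) -> [16, 2, 1]
pop() returns 1 -> [16, 2]
push(24) -> [16, 2, 24]
push(21) -> [16, 2, 24, 21]
push(3) -> [16, 2, 24, 21, 3]
push(26) -> [16, 2, 24, 21, 3, 26]
Final stack (bottom to top): [16, 2, 24, 21, 3, 26]


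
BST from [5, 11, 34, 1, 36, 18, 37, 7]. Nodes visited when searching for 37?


BST root = 5
Search for 37: compare at each node
Path: [5, 11, 34, 36, 37]


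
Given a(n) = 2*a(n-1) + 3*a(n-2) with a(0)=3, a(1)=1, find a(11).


Build bottom-up:
...a(9)=19681, a(10)=59051, a(11)=2*59051+3*19681=177145


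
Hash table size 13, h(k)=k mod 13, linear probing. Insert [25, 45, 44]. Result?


Insertions: 25->slot 12; 45->slot 6; 44->slot 5
Table: [None, None, None, None, None, 44, 45, None, None, None, None, None, 25]


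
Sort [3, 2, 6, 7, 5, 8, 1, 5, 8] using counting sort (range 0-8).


Count array: [0, 1, 1, 1, 0, 2, 1, 1, 2]
Reconstruct: [1, 2, 3, 5, 5, 6, 7, 8, 8]


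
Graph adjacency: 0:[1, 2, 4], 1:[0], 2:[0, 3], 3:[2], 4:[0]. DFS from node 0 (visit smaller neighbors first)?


DFS stack-based: start with [0]
Visit order: [0, 1, 2, 3, 4]


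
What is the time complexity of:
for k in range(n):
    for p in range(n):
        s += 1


Per nesting level: O(n) * O(n) = O(n^2)
Complexity: O(n^2)


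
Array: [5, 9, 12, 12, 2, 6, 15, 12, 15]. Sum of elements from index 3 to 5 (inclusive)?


Prefix sums: [0, 5, 14, 26, 38, 40, 46, 61, 73, 88]
Sum[3..5] = prefix[6] - prefix[3] = 46 - 26 = 20


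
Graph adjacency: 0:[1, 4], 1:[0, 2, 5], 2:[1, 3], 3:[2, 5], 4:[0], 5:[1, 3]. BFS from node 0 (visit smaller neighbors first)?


BFS queue: start with [0]
Visit order: [0, 1, 4, 2, 5, 3]


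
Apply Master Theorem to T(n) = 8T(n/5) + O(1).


a=8, b=5, c=0. log_5(8)=1.292 > c=0. Case 1: O(n^log_b(a)) = O(n^1.292)
Complexity: O(n^1.292)


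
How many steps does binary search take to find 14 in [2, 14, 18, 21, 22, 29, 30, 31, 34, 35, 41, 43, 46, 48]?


Search for 14:
[0,13] mid=6 arr[6]=30
[0,5] mid=2 arr[2]=18
[0,1] mid=0 arr[0]=2
[1,1] mid=1 arr[1]=14
Total: 4 comparisons


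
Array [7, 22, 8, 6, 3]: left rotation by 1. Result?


Left rotate by 1: [22, 8, 6, 3, 7]


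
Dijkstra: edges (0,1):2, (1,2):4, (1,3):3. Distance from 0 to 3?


Dijkstra from 0:
Distances: {0: 0, 1: 2, 2: 6, 3: 5}
Shortest distance to 3 = 5, path = [0, 1, 3]


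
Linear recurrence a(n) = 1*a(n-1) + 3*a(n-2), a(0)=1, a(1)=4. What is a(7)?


Build bottom-up:
...a(5)=97, a(6)=217, a(7)=1*217+3*97=508


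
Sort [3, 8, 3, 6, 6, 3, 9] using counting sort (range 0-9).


Count array: [0, 0, 0, 3, 0, 0, 2, 0, 1, 1]
Reconstruct: [3, 3, 3, 6, 6, 8, 9]


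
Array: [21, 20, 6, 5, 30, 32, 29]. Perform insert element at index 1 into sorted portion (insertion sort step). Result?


After one pass: [20, 21, 6, 5, 30, 32, 29]


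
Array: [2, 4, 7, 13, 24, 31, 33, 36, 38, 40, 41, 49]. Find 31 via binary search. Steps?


Search for 31:
[0,11] mid=5 arr[5]=31
Total: 1 comparisons


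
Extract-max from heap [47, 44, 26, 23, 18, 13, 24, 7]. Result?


Max = 47
Replace root with last, heapify down
Resulting heap: [44, 23, 26, 7, 18, 13, 24]


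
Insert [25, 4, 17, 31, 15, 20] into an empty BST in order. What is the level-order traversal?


Root = 25; build tree by BST insertion.
Level-Order traversal: [25, 4, 31, 17, 15, 20]


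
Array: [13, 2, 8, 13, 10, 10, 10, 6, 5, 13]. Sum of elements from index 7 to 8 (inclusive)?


Prefix sums: [0, 13, 15, 23, 36, 46, 56, 66, 72, 77, 90]
Sum[7..8] = prefix[9] - prefix[7] = 77 - 66 = 11


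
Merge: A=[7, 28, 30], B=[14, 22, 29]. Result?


Compare heads, take smaller each step.
Merged: [7, 14, 22, 28, 29, 30]


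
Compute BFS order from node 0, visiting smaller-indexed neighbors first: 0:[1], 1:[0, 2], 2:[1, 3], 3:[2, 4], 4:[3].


BFS queue: start with [0]
Visit order: [0, 1, 2, 3, 4]


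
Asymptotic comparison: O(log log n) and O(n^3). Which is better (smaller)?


double-logarithmic grows slower than cubic
O(log log n) is asymptotically smaller; O(n^3) grows faster


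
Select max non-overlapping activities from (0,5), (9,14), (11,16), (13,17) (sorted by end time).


Greedy: pick earliest-ending, then skip overlaps.
Selected (2 activities): [(0, 5), (9, 14)]


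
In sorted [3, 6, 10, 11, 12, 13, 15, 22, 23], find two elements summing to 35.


Two pointers: lo=0, hi=8
Found pair: (12, 23) summing to 35


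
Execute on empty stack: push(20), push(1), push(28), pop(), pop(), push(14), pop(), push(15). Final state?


push(20) -> [20]
push(1) -> [20, 1]
push(28) -> [20, 1, 28]
pop() returns 28 -> [20, 1]
pop() returns 1 -> [20]
push(14) -> [20, 14]
pop() returns 14 -> [20]
push(15) -> [20, 15]
Final stack (bottom to top): [20, 15]


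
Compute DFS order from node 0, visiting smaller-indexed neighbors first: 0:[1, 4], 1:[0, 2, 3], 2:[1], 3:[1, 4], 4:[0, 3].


DFS stack-based: start with [0]
Visit order: [0, 1, 2, 3, 4]


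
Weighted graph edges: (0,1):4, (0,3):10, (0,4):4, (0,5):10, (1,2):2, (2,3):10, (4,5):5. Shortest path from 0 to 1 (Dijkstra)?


Dijkstra from 0:
Distances: {0: 0, 1: 4, 2: 6, 3: 10, 4: 4, 5: 9}
Shortest distance to 1 = 4, path = [0, 1]


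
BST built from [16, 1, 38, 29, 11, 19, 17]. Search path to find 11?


BST root = 16
Search for 11: compare at each node
Path: [16, 1, 11]


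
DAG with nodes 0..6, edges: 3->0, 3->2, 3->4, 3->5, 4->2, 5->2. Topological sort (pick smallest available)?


Kahn's algorithm, process smallest node first
Order: [1, 3, 0, 4, 5, 2, 6]


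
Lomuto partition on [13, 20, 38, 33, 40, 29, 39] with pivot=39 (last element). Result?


Elements <= 39 go left of pivot.
Result: [13, 20, 38, 33, 29, 39, 40], pivot at index 5


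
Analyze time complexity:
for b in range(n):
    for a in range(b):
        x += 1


Per nesting level: O(n) * O(n) [triangular over b] = O(n^2)
Complexity: O(n^2)


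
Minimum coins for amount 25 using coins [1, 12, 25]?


dp[0]=0; dp[i]=1+min(dp[i-c] for c in coins)
...dp[20]=9, dp[21]=10, dp[22]=11, dp[23]=12, dp[24]=2, dp[25]=1
Minimum coins for 25 = 1


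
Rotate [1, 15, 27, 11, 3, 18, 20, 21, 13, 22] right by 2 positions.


Right rotate by 2: [13, 22, 1, 15, 27, 11, 3, 18, 20, 21]


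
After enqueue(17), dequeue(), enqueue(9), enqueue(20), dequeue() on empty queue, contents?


enqueue(17) -> [17]
dequeue() returns 17 -> []
enqueue(9) -> [9]
enqueue(20) -> [9, 20]
dequeue() returns 9 -> [20]
Final queue (front to back): [20]


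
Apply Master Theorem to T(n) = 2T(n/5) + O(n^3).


a=2, b=5, c=3. log_5(2)=0.431 < c=3. Case 3: O(n^c) = O(n^3)
Complexity: O(n^3)


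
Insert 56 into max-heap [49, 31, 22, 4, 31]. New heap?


Append 56: [49, 31, 22, 4, 31, 56]
Bubble up: swap idx 5(56) with idx 2(22); swap idx 2(56) with idx 0(49)
Result: [56, 31, 49, 4, 31, 22]


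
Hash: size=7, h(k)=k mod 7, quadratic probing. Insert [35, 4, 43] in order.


Insertions: 35->slot 0; 4->slot 4; 43->slot 1
Table: [35, 43, None, None, 4, None, None]


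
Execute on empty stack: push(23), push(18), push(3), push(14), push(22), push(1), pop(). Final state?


push(23) -> [23]
push(18) -> [23, 18]
push(3) -> [23, 18, 3]
push(14) -> [23, 18, 3, 14]
push(22) -> [23, 18, 3, 14, 22]
push(1) -> [23, 18, 3, 14, 22, 1]
pop() returns 1 -> [23, 18, 3, 14, 22]
Final stack (bottom to top): [23, 18, 3, 14, 22]


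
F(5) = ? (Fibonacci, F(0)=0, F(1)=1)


F(n)=F(n-1)+F(n-2)
...F(3)=2, F(4)=3, F(5)=5


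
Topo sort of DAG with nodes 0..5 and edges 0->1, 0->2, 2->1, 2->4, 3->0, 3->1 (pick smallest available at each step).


Kahn's algorithm, process smallest node first
Order: [3, 0, 2, 1, 4, 5]


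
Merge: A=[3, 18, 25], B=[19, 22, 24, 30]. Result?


Compare heads, take smaller each step.
Merged: [3, 18, 19, 22, 24, 25, 30]


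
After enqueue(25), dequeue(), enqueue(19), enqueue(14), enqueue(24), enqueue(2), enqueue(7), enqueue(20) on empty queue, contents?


enqueue(25) -> [25]
dequeue() returns 25 -> []
enqueue(19) -> [19]
enqueue(14) -> [19, 14]
enqueue(24) -> [19, 14, 24]
enqueue(2) -> [19, 14, 24, 2]
enqueue(7) -> [19, 14, 24, 2, 7]
enqueue(20) -> [19, 14, 24, 2, 7, 20]
Final queue (front to back): [19, 14, 24, 2, 7, 20]


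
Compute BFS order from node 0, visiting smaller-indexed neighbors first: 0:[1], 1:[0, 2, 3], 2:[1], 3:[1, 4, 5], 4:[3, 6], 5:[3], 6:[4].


BFS queue: start with [0]
Visit order: [0, 1, 2, 3, 4, 5, 6]


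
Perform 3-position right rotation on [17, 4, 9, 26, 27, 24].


Right rotate by 3: [26, 27, 24, 17, 4, 9]


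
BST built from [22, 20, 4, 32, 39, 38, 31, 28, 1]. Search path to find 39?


BST root = 22
Search for 39: compare at each node
Path: [22, 32, 39]


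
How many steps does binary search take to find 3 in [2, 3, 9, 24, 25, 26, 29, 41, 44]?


Search for 3:
[0,8] mid=4 arr[4]=25
[0,3] mid=1 arr[1]=3
Total: 2 comparisons


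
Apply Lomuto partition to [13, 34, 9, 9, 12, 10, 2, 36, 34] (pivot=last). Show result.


Elements <= 34 go left of pivot.
Result: [13, 34, 9, 9, 12, 10, 2, 34, 36], pivot at index 7


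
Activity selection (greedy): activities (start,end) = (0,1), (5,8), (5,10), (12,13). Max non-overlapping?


Greedy: pick earliest-ending, then skip overlaps.
Selected (3 activities): [(0, 1), (5, 8), (12, 13)]


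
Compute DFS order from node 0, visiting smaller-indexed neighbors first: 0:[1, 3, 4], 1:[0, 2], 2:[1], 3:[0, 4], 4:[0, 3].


DFS stack-based: start with [0]
Visit order: [0, 1, 2, 3, 4]


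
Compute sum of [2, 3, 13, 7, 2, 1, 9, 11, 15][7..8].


Prefix sums: [0, 2, 5, 18, 25, 27, 28, 37, 48, 63]
Sum[7..8] = prefix[9] - prefix[7] = 63 - 37 = 26


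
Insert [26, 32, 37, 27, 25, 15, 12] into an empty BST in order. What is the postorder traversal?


Root = 26; build tree by BST insertion.
Postorder traversal: [12, 15, 25, 27, 37, 32, 26]


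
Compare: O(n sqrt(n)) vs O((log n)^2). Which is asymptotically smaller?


polylogarithmic grows slower than n^1.5
O((log n)^2) is asymptotically smaller; O(n sqrt(n)) grows faster


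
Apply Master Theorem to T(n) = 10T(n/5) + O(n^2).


a=10, b=5, c=2. log_5(10)=1.431 < c=2. Case 3: O(n^c) = O(n^2)
Complexity: O(n^2)


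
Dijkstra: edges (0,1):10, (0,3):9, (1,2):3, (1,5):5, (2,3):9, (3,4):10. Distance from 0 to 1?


Dijkstra from 0:
Distances: {0: 0, 1: 10, 2: 13, 3: 9, 4: 19, 5: 15}
Shortest distance to 1 = 10, path = [0, 1]


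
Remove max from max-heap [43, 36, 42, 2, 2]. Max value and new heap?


Max = 43
Replace root with last, heapify down
Resulting heap: [42, 36, 2, 2]


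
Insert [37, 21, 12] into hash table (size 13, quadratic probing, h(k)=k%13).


Insertions: 37->slot 11; 21->slot 8; 12->slot 12
Table: [None, None, None, None, None, None, None, None, 21, None, None, 37, 12]


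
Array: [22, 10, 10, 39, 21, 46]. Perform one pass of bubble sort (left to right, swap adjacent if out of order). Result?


After one pass: [10, 10, 22, 21, 39, 46]


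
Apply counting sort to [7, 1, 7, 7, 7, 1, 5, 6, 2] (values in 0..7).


Count array: [0, 2, 1, 0, 0, 1, 1, 4]
Reconstruct: [1, 1, 2, 5, 6, 7, 7, 7, 7]


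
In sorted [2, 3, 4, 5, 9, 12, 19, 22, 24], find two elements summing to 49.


Two pointers: lo=0, hi=8
No pair sums to 49


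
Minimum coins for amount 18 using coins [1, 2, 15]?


dp[0]=0; dp[i]=1+min(dp[i-c] for c in coins)
...dp[13]=7, dp[14]=7, dp[15]=1, dp[16]=2, dp[17]=2, dp[18]=3
Minimum coins for 18 = 3


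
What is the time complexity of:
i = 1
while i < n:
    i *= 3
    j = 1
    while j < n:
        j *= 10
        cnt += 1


Per nesting level: O(log n) * O(log n) = O((log n)^2)
Complexity: O((log n)^2)


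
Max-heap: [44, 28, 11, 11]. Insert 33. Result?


Append 33: [44, 28, 11, 11, 33]
Bubble up: swap idx 4(33) with idx 1(28)
Result: [44, 33, 11, 11, 28]


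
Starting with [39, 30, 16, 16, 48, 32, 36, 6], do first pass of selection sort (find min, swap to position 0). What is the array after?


After one pass: [6, 30, 16, 16, 48, 32, 36, 39]


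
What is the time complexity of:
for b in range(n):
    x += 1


Per nesting level: O(n) = O(n)
Complexity: O(n)


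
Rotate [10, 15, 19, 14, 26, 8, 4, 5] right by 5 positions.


Right rotate by 5: [14, 26, 8, 4, 5, 10, 15, 19]


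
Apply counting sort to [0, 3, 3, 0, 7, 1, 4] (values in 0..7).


Count array: [2, 1, 0, 2, 1, 0, 0, 1]
Reconstruct: [0, 0, 1, 3, 3, 4, 7]


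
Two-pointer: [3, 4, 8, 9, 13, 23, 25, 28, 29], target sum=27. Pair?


Two pointers: lo=0, hi=8
Found pair: (4, 23) summing to 27


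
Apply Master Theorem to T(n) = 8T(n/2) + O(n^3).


a=8, b=2, c=3. log_2(8)=3 = c=3. Case 2: O(n^c log n) = O(n^3 log n)
Complexity: O(n^3 log n)


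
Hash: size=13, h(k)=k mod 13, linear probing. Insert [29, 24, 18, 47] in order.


Insertions: 29->slot 3; 24->slot 11; 18->slot 5; 47->slot 8
Table: [None, None, None, 29, None, 18, None, None, 47, None, None, 24, None]


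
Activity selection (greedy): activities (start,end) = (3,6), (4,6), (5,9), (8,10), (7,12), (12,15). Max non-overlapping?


Greedy: pick earliest-ending, then skip overlaps.
Selected (3 activities): [(3, 6), (8, 10), (12, 15)]


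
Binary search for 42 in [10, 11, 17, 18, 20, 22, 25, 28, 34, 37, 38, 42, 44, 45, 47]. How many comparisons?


Search for 42:
[0,14] mid=7 arr[7]=28
[8,14] mid=11 arr[11]=42
Total: 2 comparisons
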